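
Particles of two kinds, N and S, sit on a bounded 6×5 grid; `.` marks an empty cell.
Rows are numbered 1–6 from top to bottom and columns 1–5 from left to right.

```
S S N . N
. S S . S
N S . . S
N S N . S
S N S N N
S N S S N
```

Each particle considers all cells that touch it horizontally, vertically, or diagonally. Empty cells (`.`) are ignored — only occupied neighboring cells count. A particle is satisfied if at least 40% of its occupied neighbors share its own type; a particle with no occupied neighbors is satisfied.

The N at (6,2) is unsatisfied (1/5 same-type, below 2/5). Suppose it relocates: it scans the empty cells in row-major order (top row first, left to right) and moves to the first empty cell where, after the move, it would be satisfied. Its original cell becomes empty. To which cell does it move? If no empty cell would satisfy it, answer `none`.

Vacating (6,2). Empty cells in order:
  (1,4): 2/4 same-type → satisfied — stop here.

(1,4)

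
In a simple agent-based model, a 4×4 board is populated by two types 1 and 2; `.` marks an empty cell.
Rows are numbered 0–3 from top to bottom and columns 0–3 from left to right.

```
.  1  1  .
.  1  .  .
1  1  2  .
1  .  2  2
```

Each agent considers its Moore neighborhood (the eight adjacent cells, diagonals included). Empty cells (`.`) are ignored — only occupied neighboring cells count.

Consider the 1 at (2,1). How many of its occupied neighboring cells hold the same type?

3

Occupied neighbors of (2,1): (1,1)=1, (2,0)=1, (2,2)=2, (3,0)=1, (3,2)=2.
Same type (1): 3 of 5.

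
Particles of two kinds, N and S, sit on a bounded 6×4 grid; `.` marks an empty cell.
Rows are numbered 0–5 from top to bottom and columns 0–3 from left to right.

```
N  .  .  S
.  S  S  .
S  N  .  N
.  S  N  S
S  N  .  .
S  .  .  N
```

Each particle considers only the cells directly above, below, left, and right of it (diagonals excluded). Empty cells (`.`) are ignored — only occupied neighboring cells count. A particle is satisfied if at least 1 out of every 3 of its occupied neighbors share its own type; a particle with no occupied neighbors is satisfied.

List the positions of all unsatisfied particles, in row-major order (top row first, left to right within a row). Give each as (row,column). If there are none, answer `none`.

(2,0), (2,1), (2,3), (3,1), (3,2), (3,3), (4,1)

(0,0)N 0/0 satisfied
(0,3)S 0/0 satisfied
(1,1)S 1/2 satisfied
(1,2)S 1/1 satisfied
(2,0)S 0/1 not
(2,1)N 0/3 not
(2,3)N 0/1 not
(3,1)S 0/3 not
(3,2)N 0/2 not
(3,3)S 0/2 not
(4,0)S 1/2 satisfied
(4,1)N 0/2 not
(5,0)S 1/1 satisfied
(5,3)N 0/0 satisfied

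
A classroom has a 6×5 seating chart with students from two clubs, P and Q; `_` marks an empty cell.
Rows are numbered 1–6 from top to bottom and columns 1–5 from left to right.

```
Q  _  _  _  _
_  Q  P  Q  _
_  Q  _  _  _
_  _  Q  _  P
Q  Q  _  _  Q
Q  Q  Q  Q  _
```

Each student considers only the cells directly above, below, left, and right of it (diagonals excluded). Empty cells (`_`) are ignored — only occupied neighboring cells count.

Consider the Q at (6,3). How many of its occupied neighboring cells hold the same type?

2

Occupied neighbors of (6,3): (6,2)=Q, (6,4)=Q.
Same type (Q): 2 of 2.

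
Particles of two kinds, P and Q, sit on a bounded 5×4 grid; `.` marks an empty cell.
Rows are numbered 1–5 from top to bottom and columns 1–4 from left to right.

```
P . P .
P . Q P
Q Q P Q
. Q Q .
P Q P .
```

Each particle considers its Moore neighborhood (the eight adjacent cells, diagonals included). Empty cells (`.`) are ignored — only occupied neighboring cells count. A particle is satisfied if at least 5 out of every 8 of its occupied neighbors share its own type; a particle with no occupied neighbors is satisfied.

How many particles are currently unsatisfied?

10

(1,1)P 1/1 ✓
(1,3)P 1/2 ✗
(2,1)P 1/3 ✗
(2,3)Q 2/5 ✗
(2,4)P 2/4 ✗
(3,1)Q 2/3 ✓
(3,2)Q 4/6 ✓
(3,3)P 1/6 ✗
(3,4)Q 2/4 ✗
(4,2)Q 4/7 ✗
(4,3)Q 4/6 ✓
(5,1)P 0/2 ✗
(5,2)Q 2/4 ✗
(5,3)P 0/3 ✗
Unsatisfied: (1,3), (2,1), (2,3), (2,4), (3,3), (3,4), (4,2), (5,1), (5,2), (5,3) — 10 in total.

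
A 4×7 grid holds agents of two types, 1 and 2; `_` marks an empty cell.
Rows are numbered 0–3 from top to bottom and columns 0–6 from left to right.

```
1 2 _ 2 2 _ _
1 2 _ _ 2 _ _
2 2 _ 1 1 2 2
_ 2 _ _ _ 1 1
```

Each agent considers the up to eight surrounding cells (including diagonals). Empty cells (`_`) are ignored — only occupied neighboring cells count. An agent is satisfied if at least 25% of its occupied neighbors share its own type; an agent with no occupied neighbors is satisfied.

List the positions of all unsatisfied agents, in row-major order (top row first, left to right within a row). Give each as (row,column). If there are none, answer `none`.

(1,0)

Row 0: (0,0)1 1/3 ✓ · (0,1)2 1/3 ✓ · (0,3)2 2/2 ✓ · (0,4)2 2/2 ✓
Row 1: (1,0)1 1/5 ✗ · (1,1)2 3/5 ✓ · (1,4)2 3/5 ✓
Row 2: (2,0)2 3/4 ✓ · (2,1)2 3/4 ✓ · (2,3)1 1/2 ✓ · (2,4)1 2/4 ✓ · (2,5)2 2/5 ✓ · (2,6)2 1/3 ✓
Row 3: (3,1)2 2/2 ✓ · (3,5)1 2/4 ✓ · (3,6)1 1/3 ✓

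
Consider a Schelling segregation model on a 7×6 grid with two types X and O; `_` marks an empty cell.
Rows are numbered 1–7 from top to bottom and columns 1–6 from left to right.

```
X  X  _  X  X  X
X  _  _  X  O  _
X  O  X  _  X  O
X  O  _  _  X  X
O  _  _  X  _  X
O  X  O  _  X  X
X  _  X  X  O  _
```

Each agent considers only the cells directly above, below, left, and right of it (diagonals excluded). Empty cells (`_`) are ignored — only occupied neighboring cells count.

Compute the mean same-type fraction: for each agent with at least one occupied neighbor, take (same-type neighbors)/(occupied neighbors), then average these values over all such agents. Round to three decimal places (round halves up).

Row 1: (1,1)X 2/2 · (1,2)X 1/1 · (1,4)X 2/2 · (1,5)X 2/3 · (1,6)X 1/1
Row 2: (2,1)X 2/2 · (2,4)X 1/2 · (2,5)O 0/3
Row 3: (3,1)X 2/3 · (3,2)O 1/3 · (3,3)X 0/1 · (3,5)X 1/3 · (3,6)O 0/2
Row 4: (4,1)X 1/3 · (4,2)O 1/2 · (4,5)X 2/2 · (4,6)X 2/3
Row 5: (5,1)O 1/2 · (5,4)X — no occupied neighbors · (5,6)X 2/2
Row 6: (6,1)O 1/3 · (6,2)X 0/2 · (6,3)O 0/2 · (6,5)X 1/2 · (6,6)X 2/2
Row 7: (7,1)X 0/1 · (7,3)X 1/2 · (7,4)X 1/2 · (7,5)O 0/2
Sum over 28 agents: 2/2 + 1/1 + 2/2 + 2/3 + 1/1 + 2/2 + 1/2 + 0/3 + 2/3 + 1/3 + 0/1 + 1/3 + 0/2 + 1/3 + 1/2 + 2/2 + 2/3 + 1/2 + 2/2 + 1/3 + 0/2 + 0/2 + 1/2 + 2/2 + 0/1 + 1/2 + 1/2 + 0/2 = 43/3; mean = 43/3 ÷ 28 = 43/84 = 0.511904… → 0.512.

0.512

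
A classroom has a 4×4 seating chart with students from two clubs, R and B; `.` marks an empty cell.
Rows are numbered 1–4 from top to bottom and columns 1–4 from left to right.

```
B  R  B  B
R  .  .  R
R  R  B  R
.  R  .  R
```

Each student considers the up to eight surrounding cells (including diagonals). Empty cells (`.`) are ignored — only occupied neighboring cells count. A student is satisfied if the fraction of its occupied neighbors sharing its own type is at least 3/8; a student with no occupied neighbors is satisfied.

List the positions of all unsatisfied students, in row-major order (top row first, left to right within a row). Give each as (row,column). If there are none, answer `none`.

(1,1)B 0/2 ✗
(1,2)R 1/3 ✗
(1,3)B 1/3 ✗
(1,4)B 1/2 ✓
(2,1)R 3/4 ✓
(2,4)R 1/4 ✗
(3,1)R 3/3 ✓
(3,2)R 3/4 ✓
(3,3)B 0/5 ✗
(3,4)R 2/3 ✓
(4,2)R 2/3 ✓
(4,4)R 1/2 ✓

(1,1), (1,2), (1,3), (2,4), (3,3)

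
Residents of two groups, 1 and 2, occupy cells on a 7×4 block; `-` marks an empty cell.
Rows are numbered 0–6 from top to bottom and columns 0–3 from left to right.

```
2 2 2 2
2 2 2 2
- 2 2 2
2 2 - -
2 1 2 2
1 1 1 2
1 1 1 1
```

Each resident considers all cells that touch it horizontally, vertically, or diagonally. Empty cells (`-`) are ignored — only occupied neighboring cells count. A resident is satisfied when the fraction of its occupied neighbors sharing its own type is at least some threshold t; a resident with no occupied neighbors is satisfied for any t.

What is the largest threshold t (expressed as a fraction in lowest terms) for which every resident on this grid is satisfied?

(0,0)2 3/3
(0,1)2 5/5
(0,2)2 5/5
(0,3)2 3/3
(1,0)2 4/4
(1,1)2 7/7
(1,2)2 8/8
(1,3)2 5/5
(2,1)2 6/6
(2,2)2 6/6
(2,3)2 3/3
(3,0)2 3/4
(3,1)2 5/6
(4,0)2 2/5
(4,1)1 3/7
(4,2)2 3/6
(4,3)2 2/3
(5,0)1 4/5
(5,1)1 6/8
(5,2)1 5/8
(5,3)2 2/5
(6,0)1 3/3
(6,1)1 5/5
(6,2)1 4/5
(6,3)1 2/3
The smallest same-type fraction is 2/5 at (4,0), which reduces to 2/5. Any threshold above that leaves this resident unsatisfied.

2/5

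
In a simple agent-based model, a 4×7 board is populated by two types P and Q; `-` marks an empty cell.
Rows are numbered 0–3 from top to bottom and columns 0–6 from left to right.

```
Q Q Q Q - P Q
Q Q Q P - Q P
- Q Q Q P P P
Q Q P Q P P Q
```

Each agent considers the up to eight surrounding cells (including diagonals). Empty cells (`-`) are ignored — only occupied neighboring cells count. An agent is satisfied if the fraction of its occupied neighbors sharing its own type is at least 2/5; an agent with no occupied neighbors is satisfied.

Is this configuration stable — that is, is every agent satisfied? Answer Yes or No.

No

(0,0)Q 3/3 ok
(0,1)Q 5/5 ok
(0,2)Q 4/5 ok
(0,3)Q 2/3 ok
(0,5)P 1/3 unhappy
(0,6)Q 1/3 unhappy
(1,0)Q 4/4 ok
(1,1)Q 7/7 ok
(1,2)Q 7/8 ok
(1,3)P 1/6 unhappy
(1,5)Q 1/6 unhappy
(1,6)P 3/5 ok
(2,1)Q 6/7 ok
(2,2)Q 6/8 ok
(2,3)Q 3/7 ok
(2,4)P 4/7 ok
(2,5)P 5/7 ok
(2,6)P 3/5 ok
(3,0)Q 2/2 ok
(3,1)Q 3/4 ok
(3,2)P 0/5 unhappy
(3,3)Q 2/5 ok
(3,4)P 3/5 ok
(3,5)P 4/5 ok
(3,6)Q 0/3 unhappy
For instance (0,5) has only 1/3 same-type neighbors, below 2/5.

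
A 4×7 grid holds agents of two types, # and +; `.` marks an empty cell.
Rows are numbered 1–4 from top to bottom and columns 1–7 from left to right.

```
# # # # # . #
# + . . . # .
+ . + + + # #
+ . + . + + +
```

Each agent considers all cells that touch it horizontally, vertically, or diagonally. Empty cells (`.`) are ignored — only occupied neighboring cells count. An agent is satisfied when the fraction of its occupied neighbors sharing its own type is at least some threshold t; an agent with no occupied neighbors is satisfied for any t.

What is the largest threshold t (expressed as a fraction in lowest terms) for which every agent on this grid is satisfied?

1/3

(1,1)# 2/3
(1,2)# 3/4
(1,3)# 2/3
(1,4)# 2/2
(1,5)# 2/2
(1,7)# 1/1
(2,1)# 2/4
(2,2)+ 2/6
(2,6)# 4/5
(3,1)+ 2/3
(3,3)+ 3/3
(3,4)+ 4/4
(3,5)+ 3/5
(3,6)# 2/6
(3,7)# 2/4
(4,1)+ 1/1
(4,3)+ 2/2
(4,5)+ 3/4
(4,6)+ 3/5
(4,7)+ 1/3
The smallest same-type fraction is 2/6 at (2,2), which reduces to 1/3. Any threshold above that leaves this agent unsatisfied.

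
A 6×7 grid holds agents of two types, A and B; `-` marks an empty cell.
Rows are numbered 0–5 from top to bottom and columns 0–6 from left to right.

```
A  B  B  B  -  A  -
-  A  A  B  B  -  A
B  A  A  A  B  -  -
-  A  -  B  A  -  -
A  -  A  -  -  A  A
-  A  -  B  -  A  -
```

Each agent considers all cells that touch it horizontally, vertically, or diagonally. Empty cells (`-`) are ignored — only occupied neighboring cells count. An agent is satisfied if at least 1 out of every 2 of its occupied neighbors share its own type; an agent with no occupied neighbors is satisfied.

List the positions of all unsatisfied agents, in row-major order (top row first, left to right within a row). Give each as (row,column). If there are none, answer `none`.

(0,0)A 1/2 satisfied
(0,1)B 1/4 not
(0,2)B 3/5 satisfied
(0,3)B 3/4 satisfied
(0,5)A 1/2 satisfied
(1,1)A 4/7 satisfied
(1,2)A 4/8 satisfied
(1,3)B 4/7 satisfied
(1,4)B 3/5 satisfied
(1,6)A 1/1 satisfied
(2,0)B 0/3 not
(2,1)A 4/5 satisfied
(2,2)A 5/7 satisfied
(2,3)A 3/7 not
(2,4)B 3/5 satisfied
(3,1)A 4/5 satisfied
(3,3)B 1/5 not
(3,4)A 2/4 satisfied
(4,0)A 2/2 satisfied
(4,2)A 2/4 satisfied
(4,5)A 3/3 satisfied
(4,6)A 2/2 satisfied
(5,1)A 2/2 satisfied
(5,3)B 0/1 not
(5,5)A 2/2 satisfied

(0,1), (2,0), (2,3), (3,3), (5,3)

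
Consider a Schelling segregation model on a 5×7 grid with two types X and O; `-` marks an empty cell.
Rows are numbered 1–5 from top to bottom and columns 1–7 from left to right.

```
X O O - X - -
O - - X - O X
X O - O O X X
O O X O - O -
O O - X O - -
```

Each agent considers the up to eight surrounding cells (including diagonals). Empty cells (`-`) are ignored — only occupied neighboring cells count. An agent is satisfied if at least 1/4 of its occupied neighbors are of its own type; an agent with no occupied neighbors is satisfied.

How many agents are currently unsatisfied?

Row 1: (1,1)X 0/2 ✗ · (1,2)O 2/3 ✓ · (1,3)O 1/2 ✓ · (1,5)X 1/2 ✓
Row 2: (2,1)O 2/4 ✓ · (2,4)X 1/4 ✓ · (2,6)O 1/5 ✗ · (2,7)X 2/3 ✓
Row 3: (3,1)X 0/4 ✗ · (3,2)O 3/5 ✓ · (3,4)O 2/4 ✓ · (3,5)O 4/6 ✓ · (3,6)X 2/5 ✓ · (3,7)X 2/4 ✓
Row 4: (4,1)O 4/5 ✓ · (4,2)O 4/6 ✓ · (4,3)X 1/6 ✗ · (4,4)O 3/5 ✓ · (4,6)O 2/4 ✓
Row 5: (5,1)O 3/3 ✓ · (5,2)O 3/4 ✓ · (5,4)X 1/3 ✓ · (5,5)O 2/3 ✓
Unsatisfied: (1,1), (2,6), (3,1), (4,3) — 4 in total.

4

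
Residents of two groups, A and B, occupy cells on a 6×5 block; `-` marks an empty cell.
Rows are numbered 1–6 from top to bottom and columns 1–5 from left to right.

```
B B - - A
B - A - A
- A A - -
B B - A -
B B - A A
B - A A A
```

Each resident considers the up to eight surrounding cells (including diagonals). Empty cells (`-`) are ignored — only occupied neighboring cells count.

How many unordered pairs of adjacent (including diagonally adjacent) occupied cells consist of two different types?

Scan each occupied cell's neighbors to the right and below (and the two forward diagonals) so each pair is counted once.
From row 1: 1 unlike of 5 pairs (running 1/5).
From row 2: 1 unlike of 3 pairs (running 2/8).
From row 3: 3 unlike of 5 pairs (running 5/13).
From row 4: 0 unlike of 7 pairs (running 5/20).
From row 5: 1 unlike of 10 pairs (running 6/30).
From row 6: 0 unlike of 2 pairs (running 6/32).
Total adjacent occupied pairs: 32; unlike-type pairs: 6.

6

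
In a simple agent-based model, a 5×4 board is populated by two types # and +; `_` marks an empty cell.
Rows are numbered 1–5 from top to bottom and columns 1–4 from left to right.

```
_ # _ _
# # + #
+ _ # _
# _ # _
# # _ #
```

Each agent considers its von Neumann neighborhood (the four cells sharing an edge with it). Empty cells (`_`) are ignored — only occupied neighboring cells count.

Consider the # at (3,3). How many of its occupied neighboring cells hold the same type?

1

Occupied neighbors of (3,3): (2,3)=+, (4,3)=#.
Same type (#): 1 of 2.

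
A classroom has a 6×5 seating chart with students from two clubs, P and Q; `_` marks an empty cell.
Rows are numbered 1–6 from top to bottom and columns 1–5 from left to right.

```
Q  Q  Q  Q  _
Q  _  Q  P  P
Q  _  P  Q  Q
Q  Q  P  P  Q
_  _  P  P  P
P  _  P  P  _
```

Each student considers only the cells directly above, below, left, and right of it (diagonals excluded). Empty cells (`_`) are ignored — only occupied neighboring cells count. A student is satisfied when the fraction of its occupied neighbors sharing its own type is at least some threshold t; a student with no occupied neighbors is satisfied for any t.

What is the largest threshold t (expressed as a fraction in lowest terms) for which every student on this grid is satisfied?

Row 1: (1,1)Q 2/2 · (1,2)Q 2/2 · (1,3)Q 3/3 · (1,4)Q 1/2
Row 2: (2,1)Q 2/2 · (2,3)Q 1/3 · (2,4)P 1/4 · (2,5)P 1/2
Row 3: (3,1)Q 2/2 · (3,3)P 1/3 · (3,4)Q 1/4 · (3,5)Q 2/3
Row 4: (4,1)Q 2/2 · (4,2)Q 1/2 · (4,3)P 3/4 · (4,4)P 2/4 · (4,5)Q 1/3
Row 5: (5,3)P 3/3 · (5,4)P 4/4 · (5,5)P 1/2
Row 6: (6,1)P — no occupied neighbors · (6,3)P 2/2 · (6,4)P 2/2
The smallest same-type fraction is 1/4 at (2,4), which reduces to 1/4. Any threshold above that leaves this student unsatisfied.

1/4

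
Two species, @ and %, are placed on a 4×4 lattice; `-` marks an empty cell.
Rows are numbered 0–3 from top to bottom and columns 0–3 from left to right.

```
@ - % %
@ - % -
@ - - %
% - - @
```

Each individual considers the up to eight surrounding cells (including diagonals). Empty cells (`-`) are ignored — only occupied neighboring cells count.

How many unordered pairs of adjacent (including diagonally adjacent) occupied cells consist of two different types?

Scan each occupied cell's neighbors to the right and below (and the two forward diagonals) so each pair is counted once.
Row 0: @(0,0)–@(1,0)= %(0,2)–%(0,3)= %(0,2)–%(1,2)= %(0,3)–%(1,2)=  → 0/4 unlike.
Row 1: @(1,0)–@(2,0)= %(1,2)–%(2,3)=  → 0/2 unlike.
Row 2: @(2,0)–%(3,0)≠ %(2,3)–@(3,3)≠  → 2/2 unlike.
Total adjacent occupied pairs: 8; unlike-type pairs: 2.

2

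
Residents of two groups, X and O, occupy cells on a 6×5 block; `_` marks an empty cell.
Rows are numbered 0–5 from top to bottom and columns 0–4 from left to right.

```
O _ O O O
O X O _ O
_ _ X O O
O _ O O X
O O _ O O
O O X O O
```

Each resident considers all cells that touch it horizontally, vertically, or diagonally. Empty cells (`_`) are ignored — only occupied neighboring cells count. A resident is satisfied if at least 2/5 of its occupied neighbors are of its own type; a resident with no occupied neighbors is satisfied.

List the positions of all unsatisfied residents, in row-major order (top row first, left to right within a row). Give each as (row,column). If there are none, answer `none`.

(1,1), (2,2), (3,4), (5,2)

(0,0)O 1/2 ok
(0,2)O 2/3 ok
(0,3)O 4/4 ok
(0,4)O 2/2 ok
(1,0)O 1/2 ok
(1,1)X 1/5 unhappy
(1,2)O 3/5 ok
(1,4)O 4/4 ok
(2,2)X 1/5 unhappy
(2,3)O 5/7 ok
(2,4)O 3/4 ok
(3,0)O 2/2 ok
(3,2)O 4/5 ok
(3,3)O 5/7 ok
(3,4)X 0/5 unhappy
(4,0)O 4/4 ok
(4,1)O 5/6 ok
(4,3)O 5/7 ok
(4,4)O 4/5 ok
(5,0)O 3/3 ok
(5,1)O 3/4 ok
(5,2)X 0/4 unhappy
(5,3)O 3/4 ok
(5,4)O 3/3 ok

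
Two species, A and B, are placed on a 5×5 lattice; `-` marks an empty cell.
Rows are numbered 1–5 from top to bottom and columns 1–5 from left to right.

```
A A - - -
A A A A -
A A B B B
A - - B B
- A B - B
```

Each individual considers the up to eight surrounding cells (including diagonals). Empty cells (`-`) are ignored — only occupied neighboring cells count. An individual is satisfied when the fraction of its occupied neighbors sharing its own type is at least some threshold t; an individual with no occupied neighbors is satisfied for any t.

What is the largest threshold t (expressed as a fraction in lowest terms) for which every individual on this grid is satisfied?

Row 1: (1,1)A 3/3 · (1,2)A 4/4
Row 2: (2,1)A 5/5 · (2,2)A 6/7 · (2,3)A 4/6 · (2,4)A 1/4
Row 3: (3,1)A 4/4 · (3,2)A 5/6 · (3,3)B 2/6 · (3,4)B 4/6 · (3,5)B 3/4
Row 4: (4,1)A 3/3 · (4,4)B 6/6 · (4,5)B 4/4
Row 5: (5,2)A 1/2 · (5,3)B 1/2 · (5,5)B 2/2
The smallest same-type fraction is 1/4 at (2,4), which reduces to 1/4. Any threshold above that leaves this individual unsatisfied.

1/4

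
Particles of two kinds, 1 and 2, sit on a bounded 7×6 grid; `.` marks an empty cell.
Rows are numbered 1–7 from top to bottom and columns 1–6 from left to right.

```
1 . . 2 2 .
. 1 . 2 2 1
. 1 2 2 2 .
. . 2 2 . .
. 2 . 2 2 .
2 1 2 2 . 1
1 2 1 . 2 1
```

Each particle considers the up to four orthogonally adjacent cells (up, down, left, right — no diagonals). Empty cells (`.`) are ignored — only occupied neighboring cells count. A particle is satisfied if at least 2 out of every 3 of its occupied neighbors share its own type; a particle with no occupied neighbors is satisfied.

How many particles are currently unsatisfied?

11

(1,1)1 0/0 ✓
(1,4)2 2/2 ✓
(1,5)2 2/2 ✓
(2,2)1 1/1 ✓
(2,4)2 3/3 ✓
(2,5)2 3/4 ✓
(2,6)1 0/1 ✗
(3,2)1 1/2 ✗
(3,3)2 2/3 ✓
(3,4)2 4/4 ✓
(3,5)2 2/2 ✓
(4,3)2 2/2 ✓
(4,4)2 3/3 ✓
(5,2)2 0/1 ✗
(5,4)2 3/3 ✓
(5,5)2 1/1 ✓
(6,1)2 0/2 ✗
(6,2)1 0/4 ✗
(6,3)2 1/3 ✗
(6,4)2 2/2 ✓
(6,6)1 1/1 ✓
(7,1)1 0/2 ✗
(7,2)2 0/3 ✗
(7,3)1 0/2 ✗
(7,5)2 0/1 ✗
(7,6)1 1/2 ✗
Unsatisfied: (2,6), (3,2), (5,2), (6,1), (6,2), (6,3), (7,1), (7,2), (7,3), (7,5), (7,6) — 11 in total.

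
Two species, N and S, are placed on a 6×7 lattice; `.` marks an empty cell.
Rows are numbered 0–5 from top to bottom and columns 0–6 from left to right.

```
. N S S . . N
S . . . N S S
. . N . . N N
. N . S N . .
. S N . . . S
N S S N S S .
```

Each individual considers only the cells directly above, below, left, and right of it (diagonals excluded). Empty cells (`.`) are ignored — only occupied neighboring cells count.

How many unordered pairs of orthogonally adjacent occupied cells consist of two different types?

Scan each occupied cell's neighbors to the right and below so each pair is counted once.
From row 0: 2 unlike of 3 pairs (running 2/3).
From row 1: 3 unlike of 4 pairs (running 5/7).
From row 2: 0 unlike of 1 pairs (running 5/8).
From row 3: 2 unlike of 2 pairs (running 7/10).
From row 4: 2 unlike of 3 pairs (running 9/13).
From row 5: 3 unlike of 5 pairs (running 12/18).
Total adjacent occupied pairs: 18; unlike-type pairs: 12.

12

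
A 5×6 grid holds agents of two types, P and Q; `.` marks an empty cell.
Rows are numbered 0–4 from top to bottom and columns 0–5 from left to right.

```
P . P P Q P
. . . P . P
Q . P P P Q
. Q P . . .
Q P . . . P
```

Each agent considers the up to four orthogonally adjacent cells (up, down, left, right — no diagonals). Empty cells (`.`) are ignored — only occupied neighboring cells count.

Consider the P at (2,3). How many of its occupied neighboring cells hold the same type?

Occupied neighbors of (2,3): (1,3)=P, (2,2)=P, (2,4)=P.
Same type (P): 3 of 3.

3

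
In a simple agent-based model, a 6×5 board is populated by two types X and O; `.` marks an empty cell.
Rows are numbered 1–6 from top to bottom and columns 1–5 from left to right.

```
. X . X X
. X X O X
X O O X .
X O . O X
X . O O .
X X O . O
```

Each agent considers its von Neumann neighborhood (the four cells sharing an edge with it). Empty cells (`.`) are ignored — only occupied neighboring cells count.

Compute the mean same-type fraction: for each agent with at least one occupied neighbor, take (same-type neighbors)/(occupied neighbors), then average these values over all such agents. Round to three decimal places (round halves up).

(1,2)X 1/1
(1,4)X 1/2
(1,5)X 2/2
(2,2)X 2/3
(2,3)X 1/3
(2,4)O 0/4
(2,5)X 1/2
(3,1)X 1/2
(3,2)O 2/4
(3,3)O 1/3
(3,4)X 0/3
(4,1)X 2/3
(4,2)O 1/2
(4,4)O 1/3
(4,5)X 0/1
(5,1)X 2/2
(5,3)O 2/2
(5,4)O 2/2
(6,1)X 2/2
(6,2)X 1/2
(6,3)O 1/2
(6,5)O — no occupied neighbors
Sum over 21 agents: 1/1 + 1/2 + 2/2 + 2/3 + 1/3 + 0/4 + 1/2 + 1/2 + 2/4 + 1/3 + 0/3 + 2/3 + 1/2 + 1/3 + 0/1 + 2/2 + 2/2 + 2/2 + 2/2 + 1/2 + 1/2 = 71/6; mean = 71/6 ÷ 21 = 71/126 = 0.563492… → 0.563.

0.563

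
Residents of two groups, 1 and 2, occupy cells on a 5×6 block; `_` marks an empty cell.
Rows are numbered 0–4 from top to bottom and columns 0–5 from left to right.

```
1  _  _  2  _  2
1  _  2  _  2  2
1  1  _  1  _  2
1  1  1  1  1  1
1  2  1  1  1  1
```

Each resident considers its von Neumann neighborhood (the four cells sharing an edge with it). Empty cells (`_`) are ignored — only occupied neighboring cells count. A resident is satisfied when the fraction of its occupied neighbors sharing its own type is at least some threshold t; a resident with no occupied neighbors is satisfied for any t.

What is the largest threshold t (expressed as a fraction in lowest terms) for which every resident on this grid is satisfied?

0/1

(0,0)1 1/1
(0,3)2 — no occupied neighbors
(0,5)2 1/1
(1,0)1 2/2
(1,2)2 — no occupied neighbors
(1,4)2 1/1
(1,5)2 3/3
(2,0)1 3/3
(2,1)1 2/2
(2,3)1 1/1
(2,5)2 1/2
(3,0)1 3/3
(3,1)1 3/4
(3,2)1 3/3
(3,3)1 4/4
(3,4)1 3/3
(3,5)1 2/3
(4,0)1 1/2
(4,1)2 0/3
(4,2)1 2/3
(4,3)1 3/3
(4,4)1 3/3
(4,5)1 2/2
The smallest same-type fraction is 0/3 at (4,1), which reduces to 0/1. Any threshold above that leaves this resident unsatisfied.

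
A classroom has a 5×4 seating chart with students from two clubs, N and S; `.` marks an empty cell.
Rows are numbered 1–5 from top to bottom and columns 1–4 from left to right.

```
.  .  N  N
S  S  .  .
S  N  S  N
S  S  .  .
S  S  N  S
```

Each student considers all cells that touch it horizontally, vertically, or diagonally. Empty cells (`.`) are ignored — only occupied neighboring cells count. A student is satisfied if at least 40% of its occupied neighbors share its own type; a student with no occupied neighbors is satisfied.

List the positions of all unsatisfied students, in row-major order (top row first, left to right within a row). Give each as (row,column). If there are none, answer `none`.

(3,2), (3,4), (5,3), (5,4)

(1,3)N 1/2 ok
(1,4)N 1/1 ok
(2,1)S 2/3 ok
(2,2)S 3/5 ok
(3,1)S 4/5 ok
(3,2)N 0/6 unhappy
(3,3)S 2/4 ok
(3,4)N 0/1 unhappy
(4,1)S 4/5 ok
(4,2)S 5/7 ok
(5,1)S 3/3 ok
(5,2)S 3/4 ok
(5,3)N 0/3 unhappy
(5,4)S 0/1 unhappy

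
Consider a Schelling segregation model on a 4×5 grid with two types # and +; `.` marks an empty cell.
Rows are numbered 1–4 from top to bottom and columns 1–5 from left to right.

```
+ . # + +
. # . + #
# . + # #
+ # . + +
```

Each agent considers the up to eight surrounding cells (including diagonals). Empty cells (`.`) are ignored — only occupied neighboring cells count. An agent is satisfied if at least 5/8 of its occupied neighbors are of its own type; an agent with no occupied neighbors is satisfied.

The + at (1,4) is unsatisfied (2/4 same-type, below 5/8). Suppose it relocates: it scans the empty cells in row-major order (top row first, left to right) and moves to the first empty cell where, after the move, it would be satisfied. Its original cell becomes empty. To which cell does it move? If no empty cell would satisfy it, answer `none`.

none

Vacating (1,4). Empty cells in order:
  (1,2): 1/3 same-type → still unsatisfied.
  (2,1): 1/3 same-type → still unsatisfied.
  (2,3): 2/5 same-type → still unsatisfied.
  (3,2): 2/5 same-type → still unsatisfied.
  (4,3): 2/4 same-type → still unsatisfied.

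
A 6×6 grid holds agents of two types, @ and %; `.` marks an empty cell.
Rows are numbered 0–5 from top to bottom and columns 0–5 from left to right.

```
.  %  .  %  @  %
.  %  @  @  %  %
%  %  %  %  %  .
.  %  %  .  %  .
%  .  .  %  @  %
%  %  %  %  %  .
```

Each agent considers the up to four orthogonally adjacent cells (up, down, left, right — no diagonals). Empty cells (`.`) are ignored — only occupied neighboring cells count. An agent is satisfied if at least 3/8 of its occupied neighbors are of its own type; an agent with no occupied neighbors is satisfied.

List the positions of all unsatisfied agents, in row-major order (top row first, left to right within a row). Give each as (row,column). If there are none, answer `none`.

Row 0: (0,1)% 1/1 ✓ · (0,3)% 0/2 ✗ · (0,4)@ 0/3 ✗ · (0,5)% 1/2 ✓
Row 1: (1,1)% 2/3 ✓ · (1,2)@ 1/3 ✗ · (1,3)@ 1/4 ✗ · (1,4)% 2/4 ✓ · (1,5)% 2/2 ✓
Row 2: (2,0)% 1/1 ✓ · (2,1)% 4/4 ✓ · (2,2)% 3/4 ✓ · (2,3)% 2/3 ✓ · (2,4)% 3/3 ✓
Row 3: (3,1)% 2/2 ✓ · (3,2)% 2/2 ✓ · (3,4)% 1/2 ✓
Row 4: (4,0)% 1/1 ✓ · (4,3)% 1/2 ✓ · (4,4)@ 0/4 ✗ · (4,5)% 0/1 ✗
Row 5: (5,0)% 2/2 ✓ · (5,1)% 2/2 ✓ · (5,2)% 2/2 ✓ · (5,3)% 3/3 ✓ · (5,4)% 1/2 ✓

(0,3), (0,4), (1,2), (1,3), (4,4), (4,5)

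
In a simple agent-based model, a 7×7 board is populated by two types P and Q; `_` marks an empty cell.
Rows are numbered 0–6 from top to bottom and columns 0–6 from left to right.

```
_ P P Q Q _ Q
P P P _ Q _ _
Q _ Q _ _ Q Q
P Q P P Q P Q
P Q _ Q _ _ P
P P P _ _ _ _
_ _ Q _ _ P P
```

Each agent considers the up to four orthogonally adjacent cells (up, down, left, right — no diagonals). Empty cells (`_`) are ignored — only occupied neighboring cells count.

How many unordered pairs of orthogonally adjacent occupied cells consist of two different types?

16

Scan each occupied cell's neighbors to the right and below so each pair is counted once.
From row 0: 1 unlike of 6 pairs (running 1/6).
From row 1: 2 unlike of 4 pairs (running 3/10).
From row 2: 3 unlike of 5 pairs (running 6/15).
From row 3: 7 unlike of 10 pairs (running 13/25).
From row 4: 2 unlike of 3 pairs (running 15/28).
From row 5: 1 unlike of 3 pairs (running 16/31).
From row 6: 0 unlike of 1 pairs (running 16/32).
Total adjacent occupied pairs: 32; unlike-type pairs: 16.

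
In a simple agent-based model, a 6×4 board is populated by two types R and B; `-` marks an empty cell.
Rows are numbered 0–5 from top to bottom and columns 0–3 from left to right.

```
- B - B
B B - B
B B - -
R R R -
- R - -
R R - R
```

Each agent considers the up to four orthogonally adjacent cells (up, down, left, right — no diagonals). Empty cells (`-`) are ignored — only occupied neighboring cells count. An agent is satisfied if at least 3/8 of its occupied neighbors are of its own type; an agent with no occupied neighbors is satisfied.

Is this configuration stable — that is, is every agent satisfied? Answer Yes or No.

Yes

Row 0: (0,1)B 1/1 ok · (0,3)B 1/1 ok
Row 1: (1,0)B 2/2 ok · (1,1)B 3/3 ok · (1,3)B 1/1 ok
Row 2: (2,0)B 2/3 ok · (2,1)B 2/3 ok
Row 3: (3,0)R 1/2 ok · (3,1)R 3/4 ok · (3,2)R 1/1 ok
Row 4: (4,1)R 2/2 ok
Row 5: (5,0)R 1/1 ok · (5,1)R 2/2 ok · (5,3)R 0/0 ok
All meet the threshold, so the configuration is stable.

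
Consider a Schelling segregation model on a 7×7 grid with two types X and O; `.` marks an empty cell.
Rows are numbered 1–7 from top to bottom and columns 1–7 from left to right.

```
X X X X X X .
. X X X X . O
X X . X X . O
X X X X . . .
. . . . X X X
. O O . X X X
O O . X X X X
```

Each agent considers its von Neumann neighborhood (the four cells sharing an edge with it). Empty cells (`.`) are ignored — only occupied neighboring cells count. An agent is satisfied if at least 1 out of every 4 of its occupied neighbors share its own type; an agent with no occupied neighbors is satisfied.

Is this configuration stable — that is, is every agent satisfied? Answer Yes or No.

(1,1)X 1/1 satisfied
(1,2)X 3/3 satisfied
(1,3)X 3/3 satisfied
(1,4)X 3/3 satisfied
(1,5)X 3/3 satisfied
(1,6)X 1/1 satisfied
(2,2)X 3/3 satisfied
(2,3)X 3/3 satisfied
(2,4)X 4/4 satisfied
(2,5)X 3/3 satisfied
(2,7)O 1/1 satisfied
(3,1)X 2/2 satisfied
(3,2)X 3/3 satisfied
(3,4)X 3/3 satisfied
(3,5)X 2/2 satisfied
(3,7)O 1/1 satisfied
(4,1)X 2/2 satisfied
(4,2)X 3/3 satisfied
(4,3)X 2/2 satisfied
(4,4)X 2/2 satisfied
(5,5)X 2/2 satisfied
(5,6)X 3/3 satisfied
(5,7)X 2/2 satisfied
(6,2)O 2/2 satisfied
(6,3)O 1/1 satisfied
(6,5)X 3/3 satisfied
(6,6)X 4/4 satisfied
(6,7)X 3/3 satisfied
(7,1)O 1/1 satisfied
(7,2)O 2/2 satisfied
(7,4)X 1/1 satisfied
(7,5)X 3/3 satisfied
(7,6)X 3/3 satisfied
(7,7)X 2/2 satisfied
All meet the threshold, so the configuration is stable.

Yes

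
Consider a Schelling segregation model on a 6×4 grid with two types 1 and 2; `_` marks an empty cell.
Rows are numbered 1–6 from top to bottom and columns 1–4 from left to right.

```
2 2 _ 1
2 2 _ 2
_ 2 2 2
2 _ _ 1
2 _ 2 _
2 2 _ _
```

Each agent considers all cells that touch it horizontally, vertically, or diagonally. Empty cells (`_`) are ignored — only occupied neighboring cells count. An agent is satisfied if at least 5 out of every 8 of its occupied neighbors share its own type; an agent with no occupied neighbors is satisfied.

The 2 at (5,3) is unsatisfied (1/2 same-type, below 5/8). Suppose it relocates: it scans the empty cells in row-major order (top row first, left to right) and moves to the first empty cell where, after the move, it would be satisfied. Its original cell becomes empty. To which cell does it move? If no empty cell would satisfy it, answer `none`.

(1,3)

Vacating (5,3). Empty cells in order:
  (1,3): 3/4 same-type → satisfied — stop here.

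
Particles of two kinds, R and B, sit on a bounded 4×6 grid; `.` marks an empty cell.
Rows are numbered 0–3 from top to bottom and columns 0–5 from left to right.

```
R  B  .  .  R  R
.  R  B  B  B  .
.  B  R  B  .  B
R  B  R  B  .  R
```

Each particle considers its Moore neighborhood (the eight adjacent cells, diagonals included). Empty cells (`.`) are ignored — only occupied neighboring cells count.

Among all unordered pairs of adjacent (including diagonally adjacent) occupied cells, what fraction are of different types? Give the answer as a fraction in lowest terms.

Scan each occupied cell's neighbors to the right and below (and the two forward diagonals) so each pair is counted once.
Row 0: R(0,0)–B(0,1)≠ R(0,0)–R(1,1)= B(0,1)–R(1,1)≠ B(0,1)–B(1,2)= R(0,4)–R(0,5)= R(0,4)–B(1,4)≠ R(0,4)–B(1,3)≠ R(0,5)–B(1,4)≠  → 5/8 unlike.
Row 1: R(1,1)–B(1,2)≠ R(1,1)–B(2,1)≠ R(1,1)–R(2,2)= B(1,2)–B(1,3)= B(1,2)–R(2,2)≠ B(1,2)–B(2,3)= B(1,2)–B(2,1)= B(1,3)–B(1,4)= B(1,3)–B(2,3)= B(1,3)–R(2,2)≠ B(1,4)–B(2,5)= B(1,4)–B(2,3)=  → 4/12 unlike.
Row 2: B(2,1)–R(2,2)≠ B(2,1)–B(3,1)= B(2,1)–R(3,2)≠ B(2,1)–R(3,0)≠ R(2,2)–B(2,3)≠ R(2,2)–R(3,2)= R(2,2)–B(3,3)≠ R(2,2)–B(3,1)≠ B(2,3)–B(3,3)= B(2,3)–R(3,2)≠ B(2,5)–R(3,5)≠  → 8/11 unlike.
Row 3: R(3,0)–B(3,1)≠ B(3,1)–R(3,2)≠ R(3,2)–B(3,3)≠  → 3/3 unlike.
Total adjacent occupied pairs: 34; unlike-type pairs: 20.
20/34 reduces to 10/17.

10/17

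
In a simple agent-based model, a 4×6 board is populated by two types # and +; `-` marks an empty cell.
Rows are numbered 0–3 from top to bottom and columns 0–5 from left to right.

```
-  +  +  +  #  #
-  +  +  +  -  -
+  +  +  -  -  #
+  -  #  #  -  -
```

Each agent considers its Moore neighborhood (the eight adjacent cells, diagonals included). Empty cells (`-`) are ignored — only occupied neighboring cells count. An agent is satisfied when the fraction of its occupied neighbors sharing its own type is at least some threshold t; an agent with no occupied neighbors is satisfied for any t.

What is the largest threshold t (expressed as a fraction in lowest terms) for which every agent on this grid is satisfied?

(0,1)+ 3/3
(0,2)+ 5/5
(0,3)+ 3/4
(0,4)# 1/3
(0,5)# 1/1
(1,1)+ 6/6
(1,2)+ 7/7
(1,3)+ 4/5
(2,0)+ 3/3
(2,1)+ 5/6
(2,2)+ 4/6
(2,5)# — no occupied neighbors
(3,0)+ 2/2
(3,2)# 1/3
(3,3)# 1/2
The smallest same-type fraction is 1/3 at (0,4), which reduces to 1/3. Any threshold above that leaves this agent unsatisfied.

1/3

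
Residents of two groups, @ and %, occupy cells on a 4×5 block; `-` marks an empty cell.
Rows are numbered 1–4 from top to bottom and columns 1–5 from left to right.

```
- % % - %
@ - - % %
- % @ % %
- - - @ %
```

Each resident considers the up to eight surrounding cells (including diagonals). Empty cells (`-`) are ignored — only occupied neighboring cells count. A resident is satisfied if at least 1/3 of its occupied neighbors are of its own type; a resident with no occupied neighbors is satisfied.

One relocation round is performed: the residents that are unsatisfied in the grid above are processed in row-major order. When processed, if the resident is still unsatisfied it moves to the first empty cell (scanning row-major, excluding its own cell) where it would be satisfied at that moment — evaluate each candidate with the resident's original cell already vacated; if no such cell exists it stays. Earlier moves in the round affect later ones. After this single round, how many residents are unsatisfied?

0

Initially unsatisfied (in order): (2,1), (3,2), (3,3), (4,4).
  (2,1) → (4,2).
  (3,2) → (1,1).
  (3,3): now satisfied by earlier moves; stays.
  (4,4) → (3,1).
Resulting grid:
% % % - %
- - - % %
@ - @ % %
- @ - - %
All satisfied now.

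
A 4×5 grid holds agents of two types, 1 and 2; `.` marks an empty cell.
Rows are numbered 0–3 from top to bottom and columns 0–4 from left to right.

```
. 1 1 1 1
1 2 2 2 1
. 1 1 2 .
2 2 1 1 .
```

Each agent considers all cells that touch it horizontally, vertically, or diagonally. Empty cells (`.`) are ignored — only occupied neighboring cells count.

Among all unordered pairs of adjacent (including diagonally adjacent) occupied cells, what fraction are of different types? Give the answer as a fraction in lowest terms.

Scan each occupied cell's neighbors to the right and below (and the two forward diagonals) so each pair is counted once.
Row 0: 1(0,1)–1(0,2)= 1(0,1)–2(1,1)≠ 1(0,1)–2(1,2)≠ 1(0,1)–1(1,0)= 1(0,2)–1(0,3)= 1(0,2)–2(1,2)≠ 1(0,2)–2(1,3)≠ 1(0,2)–2(1,1)≠ 1(0,3)–1(0,4)= 1(0,3)–2(1,3)≠ 1(0,3)–1(1,4)= 1(0,3)–2(1,2)≠ 1(0,4)–1(1,4)= 1(0,4)–2(1,3)≠  → 8/14 unlike.
Row 1: 1(1,0)–2(1,1)≠ 1(1,0)–1(2,1)= 2(1,1)–2(1,2)= 2(1,1)–1(2,1)≠ 2(1,1)–1(2,2)≠ 2(1,2)–2(1,3)= 2(1,2)–1(2,2)≠ 2(1,2)–2(2,3)= 2(1,2)–1(2,1)≠ 2(1,3)–1(1,4)≠ 2(1,3)–2(2,3)= 2(1,3)–1(2,2)≠ 1(1,4)–2(2,3)≠  → 8/13 unlike.
Row 2: 1(2,1)–1(2,2)= 1(2,1)–2(3,1)≠ 1(2,1)–1(3,2)= 1(2,1)–2(3,0)≠ 1(2,2)–2(2,3)≠ 1(2,2)–1(3,2)= 1(2,2)–1(3,3)= 1(2,2)–2(3,1)≠ 2(2,3)–1(3,3)≠ 2(2,3)–1(3,2)≠  → 6/10 unlike.
Row 3: 2(3,0)–2(3,1)= 2(3,1)–1(3,2)≠ 1(3,2)–1(3,3)=  → 1/3 unlike.
Total adjacent occupied pairs: 40; unlike-type pairs: 23.
23/40 is already in lowest terms.

23/40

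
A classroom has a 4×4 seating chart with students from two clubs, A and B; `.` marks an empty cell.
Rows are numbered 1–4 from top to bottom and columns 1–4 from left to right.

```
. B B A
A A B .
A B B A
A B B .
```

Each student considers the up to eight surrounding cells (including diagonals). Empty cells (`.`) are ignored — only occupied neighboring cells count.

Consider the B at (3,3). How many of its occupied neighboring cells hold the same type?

Occupied neighbors of (3,3): (2,2)=A, (2,3)=B, (3,2)=B, (3,4)=A, (4,2)=B, (4,3)=B.
Same type (B): 4 of 6.

4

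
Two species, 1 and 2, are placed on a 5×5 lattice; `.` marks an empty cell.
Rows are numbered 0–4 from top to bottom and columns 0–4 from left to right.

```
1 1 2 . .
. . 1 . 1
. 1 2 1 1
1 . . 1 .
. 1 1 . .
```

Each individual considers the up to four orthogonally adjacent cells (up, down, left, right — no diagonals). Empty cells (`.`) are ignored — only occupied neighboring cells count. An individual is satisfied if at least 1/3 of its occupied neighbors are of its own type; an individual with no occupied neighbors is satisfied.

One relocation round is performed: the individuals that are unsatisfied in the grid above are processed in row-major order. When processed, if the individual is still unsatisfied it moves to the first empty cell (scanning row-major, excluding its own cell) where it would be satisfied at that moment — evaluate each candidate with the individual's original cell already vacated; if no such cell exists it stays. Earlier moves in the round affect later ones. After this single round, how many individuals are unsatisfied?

0

Initially unsatisfied (in order): (0,2), (1,2), (2,1), (2,2).
  (0,2) → (0,3).
  (1,2) → (0,2).
  (2,1) → (0,4).
  (2,2) → (1,3).
Resulting grid:
1 1 1 2 1
. . . 2 1
. . . 1 1
1 . . 1 .
. 1 1 . .
All satisfied now.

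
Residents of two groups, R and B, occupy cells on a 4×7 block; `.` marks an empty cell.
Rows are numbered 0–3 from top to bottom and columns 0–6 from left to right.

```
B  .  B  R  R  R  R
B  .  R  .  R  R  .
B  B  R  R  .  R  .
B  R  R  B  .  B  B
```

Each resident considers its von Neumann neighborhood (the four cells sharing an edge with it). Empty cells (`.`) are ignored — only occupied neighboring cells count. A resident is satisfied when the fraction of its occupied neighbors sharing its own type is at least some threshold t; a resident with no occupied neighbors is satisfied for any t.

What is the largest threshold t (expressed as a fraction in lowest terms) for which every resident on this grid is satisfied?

0/1

Row 0: (0,0)B 1/1 · (0,2)B 0/2 · (0,3)R 1/2 · (0,4)R 3/3 · (0,5)R 3/3 · (0,6)R 1/1
Row 1: (1,0)B 2/2 · (1,2)R 1/2 · (1,4)R 2/2 · (1,5)R 3/3
Row 2: (2,0)B 3/3 · (2,1)B 1/3 · (2,2)R 3/4 · (2,3)R 1/2 · (2,5)R 1/2
Row 3: (3,0)B 1/2 · (3,1)R 1/3 · (3,2)R 2/3 · (3,3)B 0/2 · (3,5)B 1/2 · (3,6)B 1/1
The smallest same-type fraction is 0/2 at (0,2), which reduces to 0/1. Any threshold above that leaves this resident unsatisfied.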